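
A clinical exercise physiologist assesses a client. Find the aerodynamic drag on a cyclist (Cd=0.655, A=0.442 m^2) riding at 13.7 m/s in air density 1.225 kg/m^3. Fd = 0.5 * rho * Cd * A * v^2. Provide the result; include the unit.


Fd = 0.5 * 1.225 * 0.655 * 0.442 * 13.7^2
= 0.5 * 1.225 * 0.655 * 0.442 * 187.69
= 33.282 N

33.282 N


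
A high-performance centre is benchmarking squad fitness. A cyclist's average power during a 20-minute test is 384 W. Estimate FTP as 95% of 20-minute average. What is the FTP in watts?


FTP = 20-min power * 0.95
= 384 * 0.95
= 364.8 W

364.8 W


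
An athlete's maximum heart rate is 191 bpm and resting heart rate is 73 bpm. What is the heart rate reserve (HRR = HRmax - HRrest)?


HRR = HRmax - HRrest
= 191 - 73
= 118 bpm

118 bpm


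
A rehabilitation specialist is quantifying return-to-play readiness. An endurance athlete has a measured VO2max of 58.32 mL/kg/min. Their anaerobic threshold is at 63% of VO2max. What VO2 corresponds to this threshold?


Anaerobic threshold VO2 = VO2max * 63%
= 58.32 * 0.63
= 36.74 mL/kg/min

36.74 mL/kg/min


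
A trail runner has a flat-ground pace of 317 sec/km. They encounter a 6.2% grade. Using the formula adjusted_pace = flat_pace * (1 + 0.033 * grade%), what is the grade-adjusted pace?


Grade factor = 1 + 0.033 * 6.2 = 1.2046
Adjusted = 317 * 1.2046 = 381.86 sec/km

381.86 s/km


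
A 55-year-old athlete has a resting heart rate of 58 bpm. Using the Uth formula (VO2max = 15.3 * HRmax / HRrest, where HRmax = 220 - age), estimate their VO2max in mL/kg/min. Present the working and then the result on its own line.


HRmax = 220 - 55 = 165 bpm
Ratio = HRmax / HRrest = 165 / 58 = 2.8448
VO2max = 15.3 * 2.8448 = 43.53 mL/kg/min

43.53 mL/kg/min


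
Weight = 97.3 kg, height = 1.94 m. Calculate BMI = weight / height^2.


height^2 = 1.94^2 = 3.7636
BMI = 97.3 / 3.7636 = 25.85 kg/m^2

25.85 kg/m^2


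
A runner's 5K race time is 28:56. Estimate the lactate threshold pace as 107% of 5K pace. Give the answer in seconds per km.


Total race time = 28*60 + 56 = 1736 seconds
5K pace = 1736 / 5 = 347.2 sec/km
LT pace = 347.2 * 1.07 = 371.5 sec/km

371.5 s/km


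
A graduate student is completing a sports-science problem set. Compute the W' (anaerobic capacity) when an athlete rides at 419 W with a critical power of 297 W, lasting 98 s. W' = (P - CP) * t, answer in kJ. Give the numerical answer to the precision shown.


Above-CP power = 122 W
Duration = 98 s
W' = 122 * 98 = 11956 J
Convert: 11956 / 1000 = 11.956 kJ

11.956 kJ


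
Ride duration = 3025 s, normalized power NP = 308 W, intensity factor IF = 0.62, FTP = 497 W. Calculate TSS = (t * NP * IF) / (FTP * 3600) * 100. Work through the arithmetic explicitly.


Numerator = 3025 * 308 * 0.62 = 577654.0
Denominator = 497 * 3600 = 1789200
TSS = 577654.0 / 1789200 * 100
= 32.29

32.29 TSS


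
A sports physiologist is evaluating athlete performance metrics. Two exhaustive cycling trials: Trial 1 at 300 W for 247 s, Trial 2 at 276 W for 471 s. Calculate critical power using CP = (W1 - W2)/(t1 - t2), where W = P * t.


W1 = 300 * 247 = 74100 J
W2 = 276 * 471 = 129996 J
CP = (74100 - 129996) / (247 - 471)
= -55896 / -224
= 249.54 W

249.54 W


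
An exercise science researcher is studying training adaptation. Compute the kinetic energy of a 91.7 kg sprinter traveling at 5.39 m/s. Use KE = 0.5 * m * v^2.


Velocity squared = 29.0521
KE = 0.5 * 91.7 * 29.0521 = 1332.04 J

1332.04 J


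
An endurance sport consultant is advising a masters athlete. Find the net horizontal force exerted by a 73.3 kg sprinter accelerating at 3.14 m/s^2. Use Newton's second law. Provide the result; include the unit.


Newton's second law: F = m * a
F = 73.3 * 3.14 = 230.16 N

230.16 N


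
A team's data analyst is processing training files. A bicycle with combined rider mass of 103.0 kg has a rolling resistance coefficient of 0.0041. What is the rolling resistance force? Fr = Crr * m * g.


Fr = 0.0041 * 103.0 * 9.81
= 0.4223 * 9.81
= 4.143 N

4.143 N


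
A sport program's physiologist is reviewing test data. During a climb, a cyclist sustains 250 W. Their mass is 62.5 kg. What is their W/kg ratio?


Power-to-weight = 250 W / 62.5 kg
= 4.0 W/kg

4.0 W/kg


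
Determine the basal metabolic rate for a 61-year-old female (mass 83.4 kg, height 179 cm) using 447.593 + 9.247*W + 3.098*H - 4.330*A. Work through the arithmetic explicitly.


BMR = 447.593 + 9.247*83.4 + 3.098*179 - 4.330*61
= 1509.2 kcal/day

1509.2 kcal/day


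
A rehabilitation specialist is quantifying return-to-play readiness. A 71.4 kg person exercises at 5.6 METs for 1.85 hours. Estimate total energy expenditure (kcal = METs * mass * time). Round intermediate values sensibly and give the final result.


Energy = METs * mass(kg) * time(h)
= 5.6 * 71.4 * 1.85
= 739.7 kcal

739.7 kcal


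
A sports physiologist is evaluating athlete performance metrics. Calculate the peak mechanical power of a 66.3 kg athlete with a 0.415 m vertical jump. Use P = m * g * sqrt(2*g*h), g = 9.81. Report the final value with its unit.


First, sqrt(2gh) = sqrt(2 * 9.81 * 0.415)
= sqrt(8.1423) = 2.853472 m/s
Power = 66.3 * 9.81 * 2.853472 = 1855.91 W

1855.91 W


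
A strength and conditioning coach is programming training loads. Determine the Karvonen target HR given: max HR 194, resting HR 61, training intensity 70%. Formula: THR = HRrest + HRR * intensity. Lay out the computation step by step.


HRR = HRmax - HRrest = 194 - 61 = 133
THR = 61 + 133 * 0.7
= 154.1 bpm

154.1 bpm


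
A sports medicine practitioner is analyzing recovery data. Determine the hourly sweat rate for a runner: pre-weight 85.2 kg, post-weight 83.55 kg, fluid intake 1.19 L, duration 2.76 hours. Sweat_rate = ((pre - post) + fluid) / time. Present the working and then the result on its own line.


Mass lost = 85.2 - 83.55 = 1.65 kg
Add fluid consumed: 1.65 + 1.19 = 2.84 L total sweat
Sweat rate = 2.84 / 2.76 = 1.029 L/h

1.029 L/h


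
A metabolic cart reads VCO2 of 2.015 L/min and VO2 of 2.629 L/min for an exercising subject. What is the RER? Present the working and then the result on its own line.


RER = VCO2 / VO2 = 2.015 / 2.629 = 0.7665

0.7665


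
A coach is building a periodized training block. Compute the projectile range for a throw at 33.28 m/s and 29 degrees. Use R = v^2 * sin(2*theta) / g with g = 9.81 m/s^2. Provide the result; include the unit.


Two times the angle = 58 degrees
sin(58) = 0.848048
R = 1107.5584 * 0.848048 / 9.81 = 95.745 m

95.745 m


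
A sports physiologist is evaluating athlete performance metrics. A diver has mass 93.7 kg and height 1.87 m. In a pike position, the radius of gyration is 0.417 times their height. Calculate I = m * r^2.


r = 0.417 * 1.87 = 0.77979 m
I = m * r^2 = 93.7 * 0.608072 = 56.976 kg*m^2

56.976 kg*m^2


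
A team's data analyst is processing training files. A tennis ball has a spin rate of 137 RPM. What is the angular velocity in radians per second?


Convert RPM to rad/s: multiply by 2*pi and divide by 60
omega = 137 * 2 * pi / 60
= 14.347 rad/s

14.347 rad/s


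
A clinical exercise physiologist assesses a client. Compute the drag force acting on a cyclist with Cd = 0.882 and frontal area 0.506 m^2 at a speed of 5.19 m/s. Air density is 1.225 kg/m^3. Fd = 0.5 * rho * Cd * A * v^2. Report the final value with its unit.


Step 1: v^2 = 26.9361
Step 2: Fd = 0.5 * 1.225 * 0.882 * 0.506 * 26.9361
= 7.363 N

7.363 N


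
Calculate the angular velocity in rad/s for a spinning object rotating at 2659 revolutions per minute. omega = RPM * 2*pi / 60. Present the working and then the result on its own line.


omega = RPM * 2*pi / 60
= 2659 * 6.28318531 / 60
= 278.45 rad/s

278.45 rad/s


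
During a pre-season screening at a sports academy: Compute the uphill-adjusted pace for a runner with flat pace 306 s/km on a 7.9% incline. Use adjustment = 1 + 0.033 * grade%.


Adjustment factor = 1 + 0.033 * 7.9 = 1.2607
Grade-adjusted pace = 306 * 1.2607 = 385.77 s/km

385.77 s/km


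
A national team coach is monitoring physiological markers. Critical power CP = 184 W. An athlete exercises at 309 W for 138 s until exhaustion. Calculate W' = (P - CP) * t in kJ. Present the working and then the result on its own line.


P - CP = 309 - 184 = 125 W
W' = 125 * 138 = 17250 J
= 17250 / 1000 = 17.25 kJ

17.25 kJ


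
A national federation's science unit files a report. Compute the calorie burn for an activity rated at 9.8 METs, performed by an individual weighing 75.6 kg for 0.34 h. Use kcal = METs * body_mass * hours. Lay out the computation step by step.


Product of METs and mass = 9.8 * 75.6 = 740.88
Total kcal = 740.88 * 0.34 = 251.9 kcal

251.9 kcal


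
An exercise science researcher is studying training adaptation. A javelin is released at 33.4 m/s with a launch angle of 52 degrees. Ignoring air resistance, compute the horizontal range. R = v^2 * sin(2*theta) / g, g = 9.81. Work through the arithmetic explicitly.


Launch speed squared = 1115.56
sin(2 * 52 deg) = 0.970296
Range = 1115.56 * 0.970296 / 9.81
= 110.339 m

110.339 m


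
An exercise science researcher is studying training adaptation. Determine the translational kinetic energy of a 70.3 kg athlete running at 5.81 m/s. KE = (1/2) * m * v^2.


KE = 0.5 * m * v^2
= 0.5 * 70.3 * 5.81^2
= 0.5 * 70.3 * 33.7561
= 1186.53 J

1186.53 J


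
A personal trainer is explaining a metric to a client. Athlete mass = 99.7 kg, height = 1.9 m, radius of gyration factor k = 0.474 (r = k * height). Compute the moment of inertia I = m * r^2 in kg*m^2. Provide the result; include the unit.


r = k * height = 0.474 * 1.9 = 0.9006 m
r^2 = 0.9006^2 = 0.81108
I = 99.7 * 0.81108 = 80.865 kg*m^2

80.865 kg*m^2


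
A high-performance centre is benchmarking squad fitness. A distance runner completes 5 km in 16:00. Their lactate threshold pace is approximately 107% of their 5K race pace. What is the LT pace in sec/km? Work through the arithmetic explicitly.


Convert to seconds: 16 min 0 s = 960 s
Pace per km = 960 / 5 = 192.0 s/km
LT pace = 192.0 * 1.07 = 205.44 s/km

205.44 s/km


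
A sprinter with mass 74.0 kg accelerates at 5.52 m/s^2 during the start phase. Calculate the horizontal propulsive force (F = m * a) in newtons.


F = m * a
= 74.0 * 5.52
= 408.48 N

408.48 N


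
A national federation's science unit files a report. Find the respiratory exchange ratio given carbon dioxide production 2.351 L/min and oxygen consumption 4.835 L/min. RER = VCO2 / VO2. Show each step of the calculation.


VCO2 = 2.351 L/min
VO2 = 4.835 L/min
RER = 2.351 / 4.835 = 0.4862

0.4862


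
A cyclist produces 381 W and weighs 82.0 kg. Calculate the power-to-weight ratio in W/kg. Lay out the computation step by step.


P/W = power / mass
= 381 / 82.0
= 4.646 W/kg

4.646 W/kg


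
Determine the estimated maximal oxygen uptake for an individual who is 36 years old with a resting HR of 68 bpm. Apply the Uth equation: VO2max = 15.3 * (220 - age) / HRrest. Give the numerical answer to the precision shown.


HRmax = 220 - 36 = 184
VO2max = 15.3 * (184 / 68)
= 15.3 * 2.7059
= 41.4 mL/kg/min

41.4 mL/kg/min


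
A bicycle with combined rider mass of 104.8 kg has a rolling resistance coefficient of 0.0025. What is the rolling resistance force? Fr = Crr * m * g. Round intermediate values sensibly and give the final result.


Fr = 0.0025 * 104.8 * 9.81
= 0.262 * 9.81
= 2.57 N

2.57 N


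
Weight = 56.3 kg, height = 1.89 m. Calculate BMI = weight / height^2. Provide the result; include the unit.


height^2 = 1.89^2 = 3.5721
BMI = 56.3 / 3.5721 = 15.76 kg/m^2

15.76 kg/m^2


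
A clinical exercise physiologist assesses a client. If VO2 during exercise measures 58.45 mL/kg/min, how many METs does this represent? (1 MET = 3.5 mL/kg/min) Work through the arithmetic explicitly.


METs = VO2 / 3.5 = 58.45 / 3.5 = 16.7

16.7 METs


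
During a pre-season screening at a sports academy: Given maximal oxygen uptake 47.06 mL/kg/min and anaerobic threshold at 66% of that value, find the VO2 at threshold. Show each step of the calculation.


Percentage as decimal = 0.66
VO2 at AT = 47.06 * 0.66 = 31.06 mL/kg/min

31.06 mL/kg/min


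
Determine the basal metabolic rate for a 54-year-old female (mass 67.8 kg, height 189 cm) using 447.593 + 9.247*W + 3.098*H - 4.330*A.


BMR = 447.593 + 9.247*67.8 + 3.098*189 - 4.330*54
= 1426.24 kcal/day

1426.24 kcal/day


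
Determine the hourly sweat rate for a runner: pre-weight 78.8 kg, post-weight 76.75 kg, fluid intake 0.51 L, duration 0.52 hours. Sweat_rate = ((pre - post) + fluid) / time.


Mass lost = 78.8 - 76.75 = 2.05 kg
Add fluid consumed: 2.05 + 0.51 = 2.56 L total sweat
Sweat rate = 2.56 / 0.52 = 4.923 L/h

4.923 L/h


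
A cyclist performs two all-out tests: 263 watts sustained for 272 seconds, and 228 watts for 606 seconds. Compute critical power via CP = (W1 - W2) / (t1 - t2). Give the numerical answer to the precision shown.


W1 = P1 * t1 = 263 * 272 = 71536 J
W2 = P2 * t2 = 228 * 606 = 138168 J
CP = (71536 - 138168) / (272 - 606)
= 199.5 W

199.5 W


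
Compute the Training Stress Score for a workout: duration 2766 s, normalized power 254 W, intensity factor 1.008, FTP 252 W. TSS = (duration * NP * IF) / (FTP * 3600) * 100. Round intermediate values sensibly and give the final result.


Product = 2766 * 254 * 1.008 = 708184.512
Base = 252 * 3600 = 907200
TSS = 708184.512 / 907200 * 100 = 78.06

78.06 TSS


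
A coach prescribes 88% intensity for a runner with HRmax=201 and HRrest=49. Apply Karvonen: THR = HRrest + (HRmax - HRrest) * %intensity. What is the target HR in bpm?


Heart rate reserve = 201 - 49 = 152
Intensity fraction = 88 / 100 = 0.88
THR = 49 + 152 * 0.88 = 182.76 bpm

182.76 bpm


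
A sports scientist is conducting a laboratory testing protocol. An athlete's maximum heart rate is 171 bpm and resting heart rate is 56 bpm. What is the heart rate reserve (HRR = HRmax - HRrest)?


HRR = HRmax - HRrest
= 171 - 56
= 115 bpm

115 bpm


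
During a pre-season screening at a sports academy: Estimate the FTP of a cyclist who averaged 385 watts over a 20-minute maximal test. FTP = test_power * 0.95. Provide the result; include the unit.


FTP = 385 * 0.95 = 365.75 W

365.75 W


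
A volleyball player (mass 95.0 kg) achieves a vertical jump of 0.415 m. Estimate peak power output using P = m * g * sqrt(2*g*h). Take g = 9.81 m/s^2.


2 * g * h = 2 * 9.81 * 0.415 = 8.1423
sqrt(8.1423) = 2.853472 m/s
P = 95.0 * 9.81 * 2.853472 = 2659.29 W

2659.29 W


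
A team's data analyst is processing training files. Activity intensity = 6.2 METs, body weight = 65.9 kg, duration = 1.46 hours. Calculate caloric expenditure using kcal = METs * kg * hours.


kcal = 6.2 * 65.9 * 1.46
= 408.58 * 1.46
= 596.53 kcal

596.53 kcal


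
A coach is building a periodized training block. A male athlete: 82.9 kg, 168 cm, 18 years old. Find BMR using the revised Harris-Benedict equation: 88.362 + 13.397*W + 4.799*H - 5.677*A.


Intercept = 88.362
Weight contribution = 13.397 * 82.9 = 1110.6113
Height contribution = 4.799 * 168 = 806.232
Age contribution = 5.677 * 18 = 102.186
BMR = 88.362 + 1110.6113 + 806.232 - 102.186
= 1903.02 kcal/day

1903.02 kcal/day


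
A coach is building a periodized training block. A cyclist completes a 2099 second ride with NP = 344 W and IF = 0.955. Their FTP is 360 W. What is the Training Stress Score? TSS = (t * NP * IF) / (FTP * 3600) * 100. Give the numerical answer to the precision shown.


t * NP * IF = 2099 * 344 * 0.955 = 689563.48
FTP * 3600 = 1296000
TSS = (689563.48 / 1296000) * 100 = 53.21

53.21 TSS


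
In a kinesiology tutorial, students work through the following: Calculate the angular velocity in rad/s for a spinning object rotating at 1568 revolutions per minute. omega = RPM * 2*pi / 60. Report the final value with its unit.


omega = RPM * 2*pi / 60
= 1568 * 6.28318531 / 60
= 164.201 rad/s

164.201 rad/s


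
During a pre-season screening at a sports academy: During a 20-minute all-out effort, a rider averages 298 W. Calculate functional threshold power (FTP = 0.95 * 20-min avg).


FTP = 0.95 * 298
= 283.1 W

283.1 W


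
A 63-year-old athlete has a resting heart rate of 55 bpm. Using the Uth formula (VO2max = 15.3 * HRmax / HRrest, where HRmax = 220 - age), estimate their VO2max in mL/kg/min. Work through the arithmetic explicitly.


HRmax = 220 - 63 = 157 bpm
Ratio = HRmax / HRrest = 157 / 55 = 2.8545
VO2max = 15.3 * 2.8545 = 43.67 mL/kg/min

43.67 mL/kg/min


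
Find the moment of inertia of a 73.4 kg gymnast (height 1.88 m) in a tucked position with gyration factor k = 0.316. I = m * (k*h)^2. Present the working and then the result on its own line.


Radius of gyration = 0.316 * 1.88 = 0.59408 m
I = 73.4 * 0.59408^2
= 73.4 * 0.352931
= 25.905 kg*m^2

25.905 kg*m^2


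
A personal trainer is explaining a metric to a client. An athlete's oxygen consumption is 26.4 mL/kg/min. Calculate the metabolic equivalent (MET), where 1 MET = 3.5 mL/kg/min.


MET = VO2 / 3.5
= 26.4 / 3.5
= 7.54 METs

7.54 METs


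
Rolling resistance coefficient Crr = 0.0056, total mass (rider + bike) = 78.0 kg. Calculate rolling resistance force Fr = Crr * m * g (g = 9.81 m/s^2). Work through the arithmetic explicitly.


Fr = Crr * m * g
= 0.0056 * 78.0 * 9.81
= 4.285 N

4.285 N


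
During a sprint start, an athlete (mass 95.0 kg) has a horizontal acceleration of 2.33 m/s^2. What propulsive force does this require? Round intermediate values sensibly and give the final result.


Propulsive force = mass * acceleration
= 95.0 kg * 2.33 m/s^2
= 221.35 N

221.35 N


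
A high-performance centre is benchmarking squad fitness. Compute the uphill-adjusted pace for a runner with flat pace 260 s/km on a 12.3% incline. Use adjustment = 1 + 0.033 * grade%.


Adjustment factor = 1 + 0.033 * 12.3 = 1.4059
Grade-adjusted pace = 260 * 1.4059 = 365.53 s/km

365.53 s/km


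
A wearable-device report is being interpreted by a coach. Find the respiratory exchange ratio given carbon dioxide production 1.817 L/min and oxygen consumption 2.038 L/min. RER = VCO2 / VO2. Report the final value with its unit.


VCO2 = 1.817 L/min
VO2 = 2.038 L/min
RER = 1.817 / 2.038 = 0.8916

0.8916


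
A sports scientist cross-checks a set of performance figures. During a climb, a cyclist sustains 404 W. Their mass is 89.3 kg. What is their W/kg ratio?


Power-to-weight = 404 W / 89.3 kg
= 4.524 W/kg

4.524 W/kg


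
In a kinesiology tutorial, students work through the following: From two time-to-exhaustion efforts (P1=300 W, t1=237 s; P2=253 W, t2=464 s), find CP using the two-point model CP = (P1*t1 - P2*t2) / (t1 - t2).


Work in trial 1 = 71100 J
Work in trial 2 = 117392 J
Delta work = -46292 J
Delta time = -227 s
CP = -46292 / -227 = 203.93 W

203.93 W


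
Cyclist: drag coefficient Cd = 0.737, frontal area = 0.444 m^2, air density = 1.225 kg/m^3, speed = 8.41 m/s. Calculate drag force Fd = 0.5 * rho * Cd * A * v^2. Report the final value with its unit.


v^2 = 8.41^2 = 70.7281
Fd = 0.5 * 1.225 * 0.737 * 0.444 * 70.7281
= 14.176 N

14.176 N


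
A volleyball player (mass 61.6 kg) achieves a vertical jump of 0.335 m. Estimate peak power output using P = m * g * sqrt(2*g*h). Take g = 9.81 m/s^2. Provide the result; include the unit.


2 * g * h = 2 * 9.81 * 0.335 = 6.5727
sqrt(6.5727) = 2.563728 m/s
P = 61.6 * 9.81 * 2.563728 = 1549.25 W

1549.25 W


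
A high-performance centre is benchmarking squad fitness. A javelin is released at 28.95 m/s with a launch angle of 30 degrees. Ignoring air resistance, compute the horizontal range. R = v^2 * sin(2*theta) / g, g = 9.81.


Launch speed squared = 838.1025
sin(2 * 30 deg) = 0.866025
Range = 838.1025 * 0.866025 / 9.81
= 73.988 m

73.988 m


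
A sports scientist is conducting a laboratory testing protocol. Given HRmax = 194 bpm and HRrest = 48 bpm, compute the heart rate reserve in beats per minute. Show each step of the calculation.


Heart rate reserve = maximum HR minus resting HR
HRR = 194 - 48 = 146 bpm

146 bpm


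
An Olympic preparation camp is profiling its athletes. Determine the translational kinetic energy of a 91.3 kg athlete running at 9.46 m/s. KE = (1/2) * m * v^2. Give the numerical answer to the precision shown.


KE = 0.5 * m * v^2
= 0.5 * 91.3 * 9.46^2
= 0.5 * 91.3 * 89.4916
= 4085.29 J

4085.29 J


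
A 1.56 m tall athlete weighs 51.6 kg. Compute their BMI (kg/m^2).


height^2 = 2.4336 m^2
BMI = 51.6 / 2.4336 = 21.2 kg/m^2

21.2 kg/m^2


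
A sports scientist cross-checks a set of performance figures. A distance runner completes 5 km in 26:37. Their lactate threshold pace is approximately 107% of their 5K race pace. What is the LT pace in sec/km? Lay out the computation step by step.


Convert to seconds: 26 min 37 s = 1597 s
Pace per km = 1597 / 5 = 319.4 s/km
LT pace = 319.4 * 1.07 = 341.76 s/km

341.76 s/km


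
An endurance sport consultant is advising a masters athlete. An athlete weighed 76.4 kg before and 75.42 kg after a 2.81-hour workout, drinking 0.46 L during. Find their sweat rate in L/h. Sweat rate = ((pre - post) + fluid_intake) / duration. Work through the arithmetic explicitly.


Body mass change = 0.98 kg
Total sweat loss = 0.98 + 0.46 = 1.44 L
Rate = 1.44 / 2.81 = 0.512 L/h

0.512 L/h


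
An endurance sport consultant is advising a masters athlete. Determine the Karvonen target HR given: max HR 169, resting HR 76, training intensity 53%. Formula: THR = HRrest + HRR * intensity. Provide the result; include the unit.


HRR = HRmax - HRrest = 169 - 76 = 93
THR = 76 + 93 * 0.53
= 125.29 bpm

125.29 bpm


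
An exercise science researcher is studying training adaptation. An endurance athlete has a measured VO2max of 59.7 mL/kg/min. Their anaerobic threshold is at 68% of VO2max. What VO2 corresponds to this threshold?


Anaerobic threshold VO2 = VO2max * 68%
= 59.7 * 0.68
= 40.6 mL/kg/min

40.6 mL/kg/min


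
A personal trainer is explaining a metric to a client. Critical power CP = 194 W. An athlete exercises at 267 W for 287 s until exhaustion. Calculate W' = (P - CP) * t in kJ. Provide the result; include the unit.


P - CP = 267 - 194 = 73 W
W' = 73 * 287 = 20951 J
= 20951 / 1000 = 20.951 kJ

20.951 kJ


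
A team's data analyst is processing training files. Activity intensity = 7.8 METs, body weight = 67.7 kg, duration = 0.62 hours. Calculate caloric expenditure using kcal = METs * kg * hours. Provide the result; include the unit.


kcal = 7.8 * 67.7 * 0.62
= 528.06 * 0.62
= 327.4 kcal

327.4 kcal


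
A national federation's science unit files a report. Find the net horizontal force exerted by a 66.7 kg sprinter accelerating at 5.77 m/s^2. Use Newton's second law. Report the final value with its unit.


Newton's second law: F = m * a
F = 66.7 * 5.77 = 384.86 N

384.86 N


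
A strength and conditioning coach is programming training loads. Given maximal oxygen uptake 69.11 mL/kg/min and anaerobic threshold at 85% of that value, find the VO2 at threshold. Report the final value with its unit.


Percentage as decimal = 0.85
VO2 at AT = 69.11 * 0.85 = 58.74 mL/kg/min

58.74 mL/kg/min


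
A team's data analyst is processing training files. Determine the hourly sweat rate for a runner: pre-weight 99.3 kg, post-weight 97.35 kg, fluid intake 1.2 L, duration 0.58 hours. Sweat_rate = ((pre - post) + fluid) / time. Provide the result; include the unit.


Mass lost = 99.3 - 97.35 = 1.95 kg
Add fluid consumed: 1.95 + 1.2 = 3.15 L total sweat
Sweat rate = 3.15 / 0.58 = 5.431 L/h

5.431 L/h


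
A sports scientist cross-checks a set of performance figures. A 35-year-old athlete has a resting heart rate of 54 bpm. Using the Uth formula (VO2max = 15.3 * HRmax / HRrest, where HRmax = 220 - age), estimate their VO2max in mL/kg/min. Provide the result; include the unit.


HRmax = 220 - 35 = 185 bpm
Ratio = HRmax / HRrest = 185 / 54 = 3.4259
VO2max = 15.3 * 3.4259 = 52.42 mL/kg/min

52.42 mL/kg/min


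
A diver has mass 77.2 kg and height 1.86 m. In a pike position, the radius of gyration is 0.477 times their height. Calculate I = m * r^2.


r = 0.477 * 1.86 = 0.88722 m
I = m * r^2 = 77.2 * 0.787159 = 60.769 kg*m^2

60.769 kg*m^2


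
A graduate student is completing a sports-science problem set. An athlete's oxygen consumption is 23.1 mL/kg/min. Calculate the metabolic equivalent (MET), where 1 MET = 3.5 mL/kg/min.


MET = VO2 / 3.5
= 23.1 / 3.5
= 6.6 METs

6.6 METs


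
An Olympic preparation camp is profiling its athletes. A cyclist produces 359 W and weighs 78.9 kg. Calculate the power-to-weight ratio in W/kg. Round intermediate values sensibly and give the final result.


P/W = power / mass
= 359 / 78.9
= 4.55 W/kg

4.55 W/kg


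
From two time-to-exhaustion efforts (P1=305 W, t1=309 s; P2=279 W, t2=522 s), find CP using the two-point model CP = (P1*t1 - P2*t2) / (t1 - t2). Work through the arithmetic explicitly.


Work in trial 1 = 94245 J
Work in trial 2 = 145638 J
Delta work = -51393 J
Delta time = -213 s
CP = -51393 / -213 = 241.28 W

241.28 W


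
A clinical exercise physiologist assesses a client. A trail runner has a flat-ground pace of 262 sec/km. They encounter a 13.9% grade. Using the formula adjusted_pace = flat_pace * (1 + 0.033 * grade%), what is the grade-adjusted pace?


Grade factor = 1 + 0.033 * 13.9 = 1.4587
Adjusted = 262 * 1.4587 = 382.18 sec/km

382.18 s/km


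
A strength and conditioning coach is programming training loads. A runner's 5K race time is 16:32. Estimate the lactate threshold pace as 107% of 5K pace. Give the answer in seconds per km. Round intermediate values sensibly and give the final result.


Total race time = 16*60 + 32 = 992 seconds
5K pace = 992 / 5 = 198.4 sec/km
LT pace = 198.4 * 1.07 = 212.29 sec/km

212.29 s/km


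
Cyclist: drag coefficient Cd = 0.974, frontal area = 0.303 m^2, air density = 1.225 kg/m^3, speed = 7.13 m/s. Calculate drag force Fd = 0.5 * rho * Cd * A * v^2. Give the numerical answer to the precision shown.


v^2 = 7.13^2 = 50.8369
Fd = 0.5 * 1.225 * 0.974 * 0.303 * 50.8369
= 9.189 N

9.189 N


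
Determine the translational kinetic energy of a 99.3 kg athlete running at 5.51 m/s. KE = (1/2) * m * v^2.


KE = 0.5 * m * v^2
= 0.5 * 99.3 * 5.51^2
= 0.5 * 99.3 * 30.3601
= 1507.38 J

1507.38 J


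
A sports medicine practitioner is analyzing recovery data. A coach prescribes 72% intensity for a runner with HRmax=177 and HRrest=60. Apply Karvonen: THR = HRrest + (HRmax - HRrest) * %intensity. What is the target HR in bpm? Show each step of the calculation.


Heart rate reserve = 177 - 60 = 117
Intensity fraction = 72 / 100 = 0.72
THR = 60 + 117 * 0.72 = 144.24 bpm

144.24 bpm


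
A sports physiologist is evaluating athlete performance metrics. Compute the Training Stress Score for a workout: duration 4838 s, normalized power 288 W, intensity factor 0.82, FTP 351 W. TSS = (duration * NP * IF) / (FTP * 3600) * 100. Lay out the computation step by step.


Product = 4838 * 288 * 0.82 = 1142542.08
Base = 351 * 3600 = 1263600
TSS = 1142542.08 / 1263600 * 100 = 90.42

90.42 TSS


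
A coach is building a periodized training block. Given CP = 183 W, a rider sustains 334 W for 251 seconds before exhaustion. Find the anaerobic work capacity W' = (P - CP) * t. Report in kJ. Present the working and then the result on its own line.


Excess power = 334 - 183 = 151 W
Work above CP = 151 * 251 = 37901 J
W' = 37.901 kJ

37.901 kJ


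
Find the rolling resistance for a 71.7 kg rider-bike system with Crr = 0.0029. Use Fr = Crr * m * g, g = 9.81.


m * g = 71.7 * 9.81 = 703.377 N
Fr = 0.0029 * 703.377 = 2.04 N

2.04 N


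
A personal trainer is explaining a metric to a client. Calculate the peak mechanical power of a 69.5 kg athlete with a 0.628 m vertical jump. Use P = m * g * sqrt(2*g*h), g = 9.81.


First, sqrt(2gh) = sqrt(2 * 9.81 * 0.628)
= sqrt(12.32136) = 3.510179 m/s
Power = 69.5 * 9.81 * 3.510179 = 2393.22 W

2393.22 W


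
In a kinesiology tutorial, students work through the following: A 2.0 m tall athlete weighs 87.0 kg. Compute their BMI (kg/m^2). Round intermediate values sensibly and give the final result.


height^2 = 4.0 m^2
BMI = 87.0 / 4.0 = 21.75 kg/m^2

21.75 kg/m^2


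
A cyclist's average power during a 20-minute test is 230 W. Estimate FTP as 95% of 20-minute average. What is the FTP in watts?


FTP = 20-min power * 0.95
= 230 * 0.95
= 218.5 W

218.5 W


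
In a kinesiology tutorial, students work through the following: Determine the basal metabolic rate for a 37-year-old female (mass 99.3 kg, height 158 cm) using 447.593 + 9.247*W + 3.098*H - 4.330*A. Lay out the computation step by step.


BMR = 447.593 + 9.247*99.3 + 3.098*158 - 4.330*37
= 1695.09 kcal/day

1695.09 kcal/day


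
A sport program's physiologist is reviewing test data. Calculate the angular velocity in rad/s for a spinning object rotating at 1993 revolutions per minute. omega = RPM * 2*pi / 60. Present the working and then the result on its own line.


omega = RPM * 2*pi / 60
= 1993 * 6.28318531 / 60
= 208.706 rad/s

208.706 rad/s


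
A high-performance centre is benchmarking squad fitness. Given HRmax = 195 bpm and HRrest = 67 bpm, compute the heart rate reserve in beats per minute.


Heart rate reserve = maximum HR minus resting HR
HRR = 195 - 67 = 128 bpm

128 bpm


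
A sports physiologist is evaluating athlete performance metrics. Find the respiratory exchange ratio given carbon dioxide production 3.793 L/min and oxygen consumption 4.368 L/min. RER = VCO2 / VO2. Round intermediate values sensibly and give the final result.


VCO2 = 3.793 L/min
VO2 = 4.368 L/min
RER = 3.793 / 4.368 = 0.8684

0.8684


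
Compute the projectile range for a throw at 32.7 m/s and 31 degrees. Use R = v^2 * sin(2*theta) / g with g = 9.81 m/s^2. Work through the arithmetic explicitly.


Two times the angle = 62 degrees
sin(62) = 0.882948
R = 1069.29 * 0.882948 / 9.81 = 96.241 m

96.241 m


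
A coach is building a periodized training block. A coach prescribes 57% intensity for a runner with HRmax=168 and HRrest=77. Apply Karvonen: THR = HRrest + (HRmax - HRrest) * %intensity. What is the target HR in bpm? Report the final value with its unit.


Heart rate reserve = 168 - 77 = 91
Intensity fraction = 57 / 100 = 0.57
THR = 77 + 91 * 0.57 = 128.87 bpm

128.87 bpm


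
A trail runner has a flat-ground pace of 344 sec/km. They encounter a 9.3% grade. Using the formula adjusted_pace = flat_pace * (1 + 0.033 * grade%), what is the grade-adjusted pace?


Grade factor = 1 + 0.033 * 9.3 = 1.3069
Adjusted = 344 * 1.3069 = 449.57 sec/km

449.57 s/km


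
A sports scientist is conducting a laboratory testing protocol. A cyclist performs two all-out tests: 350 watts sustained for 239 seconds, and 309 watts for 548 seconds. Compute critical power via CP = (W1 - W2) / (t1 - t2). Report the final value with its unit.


W1 = P1 * t1 = 350 * 239 = 83650 J
W2 = P2 * t2 = 309 * 548 = 169332 J
CP = (83650 - 169332) / (239 - 548)
= 277.29 W

277.29 W


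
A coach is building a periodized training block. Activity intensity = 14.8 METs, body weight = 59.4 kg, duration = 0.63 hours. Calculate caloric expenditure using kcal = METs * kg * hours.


kcal = 14.8 * 59.4 * 0.63
= 879.12 * 0.63
= 553.85 kcal

553.85 kcal


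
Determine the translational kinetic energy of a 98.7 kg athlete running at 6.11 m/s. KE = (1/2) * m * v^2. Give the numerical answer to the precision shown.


KE = 0.5 * m * v^2
= 0.5 * 98.7 * 6.11^2
= 0.5 * 98.7 * 37.3321
= 1842.34 J

1842.34 J


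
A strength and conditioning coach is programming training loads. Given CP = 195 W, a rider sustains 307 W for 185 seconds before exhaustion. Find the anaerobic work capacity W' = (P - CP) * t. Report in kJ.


Excess power = 307 - 195 = 112 W
Work above CP = 112 * 185 = 20720 J
W' = 20.72 kJ

20.72 kJ


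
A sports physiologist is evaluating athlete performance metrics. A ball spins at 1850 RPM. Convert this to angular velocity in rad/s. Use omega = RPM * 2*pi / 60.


omega = 1850 * 2 * pi / 60
= 1850 * 6.28318531 / 60
= 11623.893 / 60
= 193.732 rad/s

193.732 rad/s


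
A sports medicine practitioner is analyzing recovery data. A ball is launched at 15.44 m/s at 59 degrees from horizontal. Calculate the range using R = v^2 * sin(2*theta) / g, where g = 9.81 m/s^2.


sin(2 * 59) = sin(118) = 0.882948
v^2 = 15.44^2 = 238.3936
R = 238.3936 * 0.882948 / 9.81
= 21.457 m

21.457 m


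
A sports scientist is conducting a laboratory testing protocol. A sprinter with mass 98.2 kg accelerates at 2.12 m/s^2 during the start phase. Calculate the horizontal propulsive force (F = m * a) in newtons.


F = m * a
= 98.2 * 2.12
= 208.18 N

208.18 N


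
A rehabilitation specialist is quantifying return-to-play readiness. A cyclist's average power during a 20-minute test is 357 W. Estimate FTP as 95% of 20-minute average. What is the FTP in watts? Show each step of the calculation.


FTP = 20-min power * 0.95
= 357 * 0.95
= 339.15 W

339.15 W


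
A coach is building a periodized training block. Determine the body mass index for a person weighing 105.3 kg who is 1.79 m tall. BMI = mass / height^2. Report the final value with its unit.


BMI = mass / height^2
= 105.3 / 1.79^2
= 105.3 / 3.2041
= 32.86 kg/m^2

32.86 kg/m^2


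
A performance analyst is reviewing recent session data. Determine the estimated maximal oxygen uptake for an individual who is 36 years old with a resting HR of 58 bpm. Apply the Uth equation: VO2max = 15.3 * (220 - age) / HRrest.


HRmax = 220 - 36 = 184
VO2max = 15.3 * (184 / 58)
= 15.3 * 3.1724
= 48.54 mL/kg/min

48.54 mL/kg/min


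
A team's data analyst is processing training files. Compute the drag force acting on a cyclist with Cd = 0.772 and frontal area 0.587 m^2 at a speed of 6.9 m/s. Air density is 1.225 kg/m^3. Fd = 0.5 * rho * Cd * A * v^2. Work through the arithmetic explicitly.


Step 1: v^2 = 47.61
Step 2: Fd = 0.5 * 1.225 * 0.772 * 0.587 * 47.61
= 13.215 N

13.215 N


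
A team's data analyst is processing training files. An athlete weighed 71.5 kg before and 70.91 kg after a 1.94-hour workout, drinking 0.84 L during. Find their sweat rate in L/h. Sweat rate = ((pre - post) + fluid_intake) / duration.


Body mass change = 0.59 kg
Total sweat loss = 0.59 + 0.84 = 1.43 L
Rate = 1.43 / 1.94 = 0.737 L/h

0.737 L/h


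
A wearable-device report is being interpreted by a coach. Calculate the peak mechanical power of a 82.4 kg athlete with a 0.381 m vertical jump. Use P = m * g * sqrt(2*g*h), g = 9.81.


First, sqrt(2gh) = sqrt(2 * 9.81 * 0.381)
= sqrt(7.47522) = 2.734085 m/s
Power = 82.4 * 9.81 * 2.734085 = 2210.08 W

2210.08 W


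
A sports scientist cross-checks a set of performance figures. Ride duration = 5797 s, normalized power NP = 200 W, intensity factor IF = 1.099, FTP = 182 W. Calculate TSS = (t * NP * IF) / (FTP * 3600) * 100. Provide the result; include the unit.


Numerator = 5797 * 200 * 1.099 = 1274180.6
Denominator = 182 * 3600 = 655200
TSS = 1274180.6 / 655200 * 100
= 194.47

194.47 TSS


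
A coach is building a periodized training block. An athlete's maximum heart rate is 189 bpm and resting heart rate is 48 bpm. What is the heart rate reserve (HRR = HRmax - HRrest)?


HRR = HRmax - HRrest
= 189 - 48
= 141 bpm

141 bpm


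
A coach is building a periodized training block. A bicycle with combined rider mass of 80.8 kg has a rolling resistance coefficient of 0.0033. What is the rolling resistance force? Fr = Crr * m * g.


Fr = 0.0033 * 80.8 * 9.81
= 0.26664 * 9.81
= 2.616 N

2.616 N


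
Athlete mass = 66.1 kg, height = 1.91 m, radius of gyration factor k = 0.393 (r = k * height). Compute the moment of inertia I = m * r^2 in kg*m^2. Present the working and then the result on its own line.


r = k * height = 0.393 * 1.91 = 0.75063 m
r^2 = 0.75063^2 = 0.563445
I = 66.1 * 0.563445 = 37.244 kg*m^2

37.244 kg*m^2


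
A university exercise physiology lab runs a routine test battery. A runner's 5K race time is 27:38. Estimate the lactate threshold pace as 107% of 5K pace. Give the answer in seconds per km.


Total race time = 27*60 + 38 = 1658 seconds
5K pace = 1658 / 5 = 331.6 sec/km
LT pace = 331.6 * 1.07 = 354.81 sec/km

354.81 s/km


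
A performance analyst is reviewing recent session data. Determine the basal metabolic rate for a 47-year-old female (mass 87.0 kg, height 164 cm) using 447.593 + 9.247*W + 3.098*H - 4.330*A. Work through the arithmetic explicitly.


BMR = 447.593 + 9.247*87.0 + 3.098*164 - 4.330*47
= 1556.64 kcal/day

1556.64 kcal/day


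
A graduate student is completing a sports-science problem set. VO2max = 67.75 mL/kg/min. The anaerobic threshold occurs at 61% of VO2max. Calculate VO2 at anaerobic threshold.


AT fraction = 61 / 100 = 0.61
AT VO2 = 67.75 * 0.61
= 41.33 mL/kg/min

41.33 mL/kg/min


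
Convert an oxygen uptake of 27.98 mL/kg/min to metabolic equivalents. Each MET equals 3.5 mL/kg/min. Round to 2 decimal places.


One MET = 3.5 mL/kg/min
Number of METs = 27.98 / 3.5
= 7.99 METs

7.99 METs


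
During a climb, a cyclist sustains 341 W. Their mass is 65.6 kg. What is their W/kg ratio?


Power-to-weight = 341 W / 65.6 kg
= 5.198 W/kg

5.198 W/kg


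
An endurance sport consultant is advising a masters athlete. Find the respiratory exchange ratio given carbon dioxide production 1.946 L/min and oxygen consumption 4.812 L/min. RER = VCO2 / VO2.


VCO2 = 1.946 L/min
VO2 = 4.812 L/min
RER = 1.946 / 4.812 = 0.4044

0.4044


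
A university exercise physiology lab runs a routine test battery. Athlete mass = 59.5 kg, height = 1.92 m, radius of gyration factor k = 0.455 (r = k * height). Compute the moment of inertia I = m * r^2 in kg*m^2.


r = k * height = 0.455 * 1.92 = 0.8736 m
r^2 = 0.8736^2 = 0.763177
I = 59.5 * 0.763177 = 45.409 kg*m^2

45.409 kg*m^2


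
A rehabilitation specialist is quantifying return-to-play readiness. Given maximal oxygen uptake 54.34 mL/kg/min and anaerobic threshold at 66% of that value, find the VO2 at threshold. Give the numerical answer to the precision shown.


Percentage as decimal = 0.66
VO2 at AT = 54.34 * 0.66 = 35.86 mL/kg/min

35.86 mL/kg/min


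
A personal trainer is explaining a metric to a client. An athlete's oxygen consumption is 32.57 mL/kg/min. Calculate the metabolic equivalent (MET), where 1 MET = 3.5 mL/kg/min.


MET = VO2 / 3.5
= 32.57 / 3.5
= 9.31 METs

9.31 METs


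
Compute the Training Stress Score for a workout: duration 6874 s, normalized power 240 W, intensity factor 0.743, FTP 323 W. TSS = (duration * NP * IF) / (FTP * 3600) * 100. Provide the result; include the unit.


Product = 6874 * 240 * 0.743 = 1225771.68
Base = 323 * 3600 = 1162800
TSS = 1225771.68 / 1162800 * 100 = 105.42

105.42 TSS


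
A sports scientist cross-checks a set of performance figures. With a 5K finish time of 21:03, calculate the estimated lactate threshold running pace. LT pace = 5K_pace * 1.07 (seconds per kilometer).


Race duration = 1263 s for 5 km
Average pace = 1263 / 5 = 252.6 s/km
LT pace = 252.6 * 1.07
= 270.28 s/km

270.28 s/km


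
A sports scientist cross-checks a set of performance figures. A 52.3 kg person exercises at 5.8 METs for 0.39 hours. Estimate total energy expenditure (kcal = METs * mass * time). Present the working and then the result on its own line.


Energy = METs * mass(kg) * time(h)
= 5.8 * 52.3 * 0.39
= 118.3 kcal

118.3 kcal


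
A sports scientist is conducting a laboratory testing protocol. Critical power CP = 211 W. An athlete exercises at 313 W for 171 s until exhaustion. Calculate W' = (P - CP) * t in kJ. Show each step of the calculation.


P - CP = 313 - 211 = 102 W
W' = 102 * 171 = 17442 J
= 17442 / 1000 = 17.442 kJ

17.442 kJ
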